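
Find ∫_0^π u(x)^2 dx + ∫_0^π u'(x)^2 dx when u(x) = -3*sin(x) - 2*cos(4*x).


||u||_{H^1(0,π)}^2 = -136/5 + 43*π

u'(x) = 8*sin(4*x) - 3*cos(x).
Expand u² and (u')² and integrate term by term on (0, π), using: for integers n ≥ 1, ∫_0^π sin²(nx) dx = ∫_0^π cos²(nx) dx = π/2; for n ≠ n', ∫_0^π sin(nx)sin(n'x) dx = ∫_0^π cos(nx)cos(n'x) dx = 0; and by product-to-sum, ∫_0^π sin(nx)cos(n'x) dx = ½∫_0^π [sin((n+n')x) + sin((n−n')x)] dx, which is 0 when n+n' is even and 2n/(n²−n'²) when n+n' is odd (it need not vanish on (0, π)).
  u² squared terms: (-3)²·∫sin(x)² dx = 9·π/2 = 9*π/2;  (-2)²·∫cos(4x)² dx = 4·π/2 = 2*π.
  u² cross terms: 2·(-3)·(-2)·∫sin(x)·cos(4x) dx = 12·(-2/15) = -8/5.
  So ∫_0^π u² dx = 9*π/2 + 2*π − 8/5 = -8/5 + 13*π/2.
  (u')² squared terms: (-3)²·∫cos(x)² dx = 9·π/2 = 9*π/2;  (8)²·∫sin(4x)² dx = 64·π/2 = 32*π.
  (u')² cross terms: 2·(-3)·(8)·∫cos(x)·sin(4x) dx = -48·(8/15) = -128/5.
  So ∫_0^π (u')² dx = 9*π/2 + 32*π − 128/5 = -128/5 + 73*π/2.
||u||_{H^1}^2 = (-8/5 + 13*π/2) + (-128/5 + 73*π/2) = -136/5 + 43*π.


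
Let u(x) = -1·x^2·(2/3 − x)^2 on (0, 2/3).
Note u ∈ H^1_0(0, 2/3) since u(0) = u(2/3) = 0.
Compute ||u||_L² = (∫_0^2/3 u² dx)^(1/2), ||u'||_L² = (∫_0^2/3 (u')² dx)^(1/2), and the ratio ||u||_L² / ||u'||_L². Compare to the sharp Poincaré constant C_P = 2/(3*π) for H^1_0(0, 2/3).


||u||_L² / ||u'||_L² = sqrt(3)/9 < C_P = 2/(3*π).

u(x) = -1·x^2·(2/3 − x)^2, so u'(x) = 4*x*(-9*x^2 + 9*x - 2)/9.
u(x) = -1·x^2·(2/3 − x)^2 vanishes at x = 0 and x = 2/3, so u ∈ H^1_0(0, 2/3). Differentiate via the product rule and integrate the resulting polynomials term by term.
  ∫_0^2/3 u² dx = ∫_0^2/3 (x^8 - 8*x^7/3 + 8*x^6/3 - 32*x^5/27 + 16*x^4/81) dx. Term by term:
    ∫_0^2/3 x^8 dx = 512/177147;  ∫_0^2/3 -8*x^7/3 dx = -256/19683;  ∫_0^2/3 8*x^6/3 dx = 1024/45927;
    ∫_0^2/3 -32*x^5/27 dx = -1024/59049;  ∫_0^2/3 16*x^4/81 dx = 512/98415.
  Sum: 512/177147 − 256/19683 + 1024/45927 − 1024/59049 + 512/98415 = 256/6200145.
  ∫_0^2/3 (u')² dx = ∫_0^2/3 (16*x^6 - 32*x^5 + 208*x^4/9 - 64*x^3/9 + 64*x^2/81) dx. Term by term:
    ∫_0^2/3 16*x^6 dx = 2048/15309;  ∫_0^2/3 -32*x^5 dx = -1024/2187;  ∫_0^2/3 208*x^4/9 dx = 6656/10935;
    ∫_0^2/3 -64*x^3/9 dx = -256/729;  ∫_0^2/3 64*x^2/81 dx = 512/6561.
  Sum: 2048/15309 − 1024/2187 + 6656/10935 − 256/729 + 512/6561 = 256/229635.
∫_0^2/3 u² dx = 256/6200145, so ||u||_L² = 16*sqrt(105)/25515.
∫_0^2/3 (u')² dx = 256/229635, so ||u'||_L² = 16*sqrt(35)/2835.
Ratio ||u||_L² / ||u'||_L² = sqrt(3)/9.
Sharp Poincaré constant on H^1_0(0, 2/3) is C_P = L/π = 2/(3*π), achieved by sin(3*π/2·x).
A polynomial bump cannot attain the sharp Poincaré constant (only the first sine eigenfunction does), so the ratio is strictly less than C_P, consistent with ||u||_L² ≤ C_P ||u'||_L².


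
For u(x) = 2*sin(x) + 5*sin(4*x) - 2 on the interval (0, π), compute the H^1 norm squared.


||u||_{H^1(0,π)}^2 = -16 + 441*π/2

u'(x) = 2*cos(x) + 20*cos(4*x).
Expand u² and (u')² and integrate term by term on (0, π), using: for integers n ≥ 1, ∫_0^π sin²(nx) dx = ∫_0^π cos²(nx) dx = π/2; for n ≠ n', ∫_0^π sin(nx)sin(n'x) dx = ∫_0^π cos(nx)cos(n'x) dx = 0; and by product-to-sum, ∫_0^π sin(nx)cos(n'x) dx = ½∫_0^π [sin((n+n')x) + sin((n−n')x)] dx, which is 0 when n+n' is even and 2n/(n²−n'²) when n+n' is odd (it need not vanish on (0, π)). For the constant mode: ∫_0^π 1 dx = π, ∫_0^π cos(nx) dx = 0, ∫_0^π sin(nx) dx = (1−(−1)^n)/n.
  u² squared terms: (-2)²·∫1 dx = 4·π = 4*π;  (2)²·∫sin(x)² dx = 4·π/2 = 2*π;  (5)²·∫sin(4x)² dx = 25·π/2 = 25*π/2.
  u² cross terms: 2·(-2)·(2)·∫1·sin(x) dx = -8·(2) = -16;  2·(-2)·(5)·∫1·sin(4x) dx = -20·(0) = 0;  2·(2)·(5)·∫sin(x)·sin(4x) dx = 20·(0) = 0.
  So ∫_0^π u² dx = 4*π + 2*π + 25*π/2 − 16 + 0 + 0 = -16 + 37*π/2.
  (u')² squared terms: (2)²·∫cos(x)² dx = 4·π/2 = 2*π;  (20)²·∫cos(4x)² dx = 400·π/2 = 200*π.
  (u')² cross terms: 2·(2)·(20)·∫cos(x)·cos(4x) dx = 80·(0) = 0.
  So ∫_0^π (u')² dx = 2*π + 200*π + 0 = 202*π.
||u||_{H^1}^2 = (-16 + 37*π/2) + (202*π) = -16 + 441*π/2.


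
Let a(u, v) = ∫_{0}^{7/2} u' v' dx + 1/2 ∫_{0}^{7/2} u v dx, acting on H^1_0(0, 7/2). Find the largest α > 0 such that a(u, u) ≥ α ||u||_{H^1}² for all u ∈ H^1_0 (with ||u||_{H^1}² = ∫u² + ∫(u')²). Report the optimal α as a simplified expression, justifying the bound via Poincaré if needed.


α = (49 + 8*π^2)/(2*(4*π^2 + 49))

Coercivity of a(·,·) on H^1_0(0, 7/2) means a(u, u) ≥ α ||u||_{H^1}² for every u ∈ H^1_0.
The interval has length L = 7/2, and Poincaré/coercivity depend only on L. Here a(u, u) = ∫(u')² + (1/2)·∫u².
Here 0 < c = 1/2 < 1. The condition a(u,u) ≥ α||u||_{H^1}² reads (1−α)∫(u')² ≥ (α−c)∫u². Any admissible α is ≤ 1 (rapidly oscillating u have ∫u²/∫(u')² → 0), and α = 1 would force 0 ≥ (1−c)∫u², impossible since c < 1; so 1−α > 0. By the sharp Poincaré inequality on H^1_0 of an interval of length L, ∫(u')² ≥ (π/L)²∫u² with equality for the first sine mode sin(π(x−x₀)/L) (x₀ the left endpoint), so the inequality holds for all u iff (1−α)(π/L)² ≥ α − c, i.e. α ≤ ((π/L)² + c)/((π/L)² + 1) = (1 + c(L/π)²)/(1 + (L/π)²). With (π/L)² = 4*π^2/49 and c = 1/2, the largest admissible constant is α = ((π/L)² + c)/((π/L)² + 1).
Simplifying, α = (49 + 8*π^2)/(2*(4*π^2 + 49)).


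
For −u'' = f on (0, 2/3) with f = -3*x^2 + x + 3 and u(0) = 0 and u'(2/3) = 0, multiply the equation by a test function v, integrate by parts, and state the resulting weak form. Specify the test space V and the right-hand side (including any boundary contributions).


V = {v ∈ H^1(0, 2/3) : v(0) = 0} (test functions vanish at x = 0 where u is specified); weak form: ∫_0^2/3 u'v' dx = ∫_0^2/3 (-3*x^2 + x + 3) v dx for all v ∈ V.

Multiply both sides by a test function v and integrate from 0 to 2/3:
  ∫_0^2/3 −u''(x) v(x) dx = ∫_0^2/3 f(x) v(x) dx.
Integrate the LHS by parts once:
  ∫_0^2/3 −u'' v dx = −[u'(x) v(x)]_0^2/3 + ∫_0^2/3 u'(x) v'(x) dx.
Thus ∫_0^2/3 u'(x) v'(x) dx = ∫_0^2/3 f(x) v(x) dx + [u'(x) v(x)]_0^2/3.
Choose V so that boundary terms are either known or forced to vanish.
Mixed BC: u(0) = 0 (Dirichlet) and u'(2/3) = 0 (Neumann). Define V = {v ∈ H^1(0, 2/3) : v(0) = 0}. Then [u' v]_0^2/3 = u'(2/3)·v(2/3) − u'(0)·0 = 0.
Weak formulation: find u (satisfying any essential BC) such that ∫_0^2/3 u'(x) v'(x) dx = ∫_0^2/3 f v dx for all v ∈ V (Dirichlet at 0 absorbed into V; the Neumann datum at x = 2/3 is zero, so no boundary term remains).
Substituting f(x) = -3*x^2 + x + 3, the right-hand side is ∫_0^2/3 (-3*x^2 + x + 3) v dx.


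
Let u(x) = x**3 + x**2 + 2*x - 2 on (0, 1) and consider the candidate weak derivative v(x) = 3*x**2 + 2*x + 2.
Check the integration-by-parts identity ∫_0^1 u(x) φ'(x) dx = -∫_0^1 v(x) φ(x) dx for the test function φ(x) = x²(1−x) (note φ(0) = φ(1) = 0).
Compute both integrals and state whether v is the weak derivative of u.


LHS = -11/30, RHS = -11/30. Yes, v = u' weakly.

u(x) = x**3 + x**2 + 2*x - 2, classical derivative u'(x) = 3*x**2 + 2*x + 2.
φ(x) = x²(1−x), so φ'(x) = x*(2 - 3*x).
Note φ(0) = φ(1) = 0, so the boundary term u·φ vanishes.
LHS = ∫_0^1 u(x) φ'(x) dx = ∫_0^1 (-3*x^5 - x^4 - 4*x^3 + 10*x^2 - 4*x) dx. Term by term:
  ∫_0^1 -3*x^5 dx = -1/2;  ∫_0^1 -x^4 dx = -1/5;  ∫_0^1 -4*x^3 dx = -1;
  ∫_0^1 10*x^2 dx = 10/3;  ∫_0^1 -4*x dx = -2.
Sum: -1/2 − 1/5 − 1 + 10/3 − 2 = -11/30.
So LHS = -11/30.
∫_0^1 v(x) φ(x) dx = ∫_0^1 (-3*x^5 + x^4 + 2*x^2) dx. Term by term:
  ∫_0^1 -3*x^5 dx = -1/2;  ∫_0^1 x^4 dx = 1/5;  ∫_0^1 2*x^2 dx = 2/3.
Sum: -1/2 + 1/5 + 2/3 = 11/30.
So RHS = -∫_0^1 v(x) φ(x) dx = -11/30.
LHS = RHS, so the identity holds for this test φ.
Moreover u is smooth here and v(x) = u'(x) = 3*x**2 + 2*x + 2 pointwise, so the identity holds for every test function. Hence v is the weak derivative of u.


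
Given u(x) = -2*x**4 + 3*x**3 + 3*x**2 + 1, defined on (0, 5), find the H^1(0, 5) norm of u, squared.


||u||_{H^1}^2 = 40831190/63

The H^1 norm (squared) on an interval (0, L) is
  ||u||_{H^1}^2 = ∫_0^L u(x)^2 dx + ∫_0^L u'(x)^2 dx.
Compute u'(x) = -8*x**3 + 9*x**2 + 6*x.
Then u(x)^2 = 4*x**8 - 12*x**7 - 3*x**6 + 18*x**5 + 5*x**4 + 6*x**3 + 6*x**2 + 1 and u'(x)^2 = 64*x**6 - 144*x**5 - 15*x**4 + 108*x**3 + 36*x**2.
Integrate each monomial from 0 to 5 using ∫_0^5 c·x^n dx = c·5^(n+1)/(n+1):
  ∫_0^5 u(x)^2 dx = ∫_0^5 (4*x^8 - 12*x^7 - 3*x^6 + 18*x^5 + 5*x^4 + 6*x^3 + 6*x^2 + 1) dx. Term by term:
    ∫_0^5 4*x^8 dx = 7812500/9;  ∫_0^5 -12*x^7 dx = -1171875/2;  ∫_0^5 -3*x^6 dx = -234375/7;
    ∫_0^5 18*x^5 dx = 46875;  ∫_0^5 5*x^4 dx = 3125;  ∫_0^5 6*x^3 dx = 1875/2;
    ∫_0^5 6*x^2 dx = 250;  ∫_0^5 1 dx = 5.
  Sum: 7812500/9 − 1171875/2 − 234375/7 + 46875 + 3125 + 1875/2 + 250 + 5 = 18889190/63.
  ∫_0^5 u'(x)^2 dx = ∫_0^5 (64*x^6 - 144*x^5 - 15*x^4 + 108*x^3 + 36*x^2) dx. Term by term:
    ∫_0^5 64*x^6 dx = 5000000/7;  ∫_0^5 -144*x^5 dx = -375000;  ∫_0^5 -15*x^4 dx = -9375;
    ∫_0^5 108*x^3 dx = 16875;  ∫_0^5 36*x^2 dx = 1500.
  Sum: 5000000/7 − 375000 − 9375 + 16875 + 1500 = 2438000/7.
Adding: ||u||_{H^1}^2 = 18889190/63 + 2438000/7 = 40831190/63.


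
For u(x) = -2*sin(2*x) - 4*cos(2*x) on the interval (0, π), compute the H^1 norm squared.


||u||_{H^1(0,π)}^2 = 50*π

u'(x) = 8*sin(2*x) - 4*cos(2*x).
Expand u² and (u')² and integrate term by term on (0, π), using: for integers n ≥ 1, ∫_0^π sin²(nx) dx = ∫_0^π cos²(nx) dx = π/2; for n ≠ n', ∫_0^π sin(nx)sin(n'x) dx = ∫_0^π cos(nx)cos(n'x) dx = 0; and by product-to-sum, ∫_0^π sin(nx)cos(n'x) dx = ½∫_0^π [sin((n+n')x) + sin((n−n')x)] dx, which is 0 when n+n' is even and 2n/(n²−n'²) when n+n' is odd (it need not vanish on (0, π)).
  u² squared terms: (-4)²·∫cos(2x)² dx = 16·π/2 = 8*π;  (-2)²·∫sin(2x)² dx = 4·π/2 = 2*π.
  u² cross terms: 2·(-4)·(-2)·∫cos(2x)·sin(2x) dx = 16·(0) = 0.
  So ∫_0^π u² dx = 8*π + 2*π + 0 = 10*π.
  (u')² squared terms: (-4)²·∫cos(2x)² dx = 16·π/2 = 8*π;  (8)²·∫sin(2x)² dx = 64·π/2 = 32*π.
  (u')² cross terms: 2·(-4)·(8)·∫cos(2x)·sin(2x) dx = -64·(0) = 0.
  So ∫_0^π (u')² dx = 8*π + 32*π + 0 = 40*π.
||u||_{H^1}^2 = (10*π) + (40*π) = 50*π.


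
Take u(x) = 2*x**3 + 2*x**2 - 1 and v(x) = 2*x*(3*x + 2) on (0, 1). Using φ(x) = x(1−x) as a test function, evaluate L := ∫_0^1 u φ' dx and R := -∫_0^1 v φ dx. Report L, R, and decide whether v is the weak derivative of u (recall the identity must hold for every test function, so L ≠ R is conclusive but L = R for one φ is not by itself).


LHS = -19/30, RHS = -19/30. Yes, v = u' weakly.

u(x) = 2*x**3 + 2*x**2 - 1, classical derivative u'(x) = 6*x**2 + 4*x.
φ(x) = x(1−x), so φ'(x) = 1 - 2*x.
Note φ(0) = φ(1) = 0, so the boundary term u·φ vanishes.
LHS = ∫_0^1 u(x) φ'(x) dx = ∫_0^1 (-4*x^4 - 2*x^3 + 2*x^2 + 2*x - 1) dx. Term by term:
  ∫_0^1 -4*x^4 dx = -4/5;  ∫_0^1 -2*x^3 dx = -1/2;  ∫_0^1 2*x^2 dx = 2/3;
  ∫_0^1 2*x dx = 1;  ∫_0^1 -1 dx = -1.
Sum: -4/5 − 1/2 + 2/3 + 1 − 1 = -19/30.
So LHS = -19/30.
∫_0^1 v(x) φ(x) dx = ∫_0^1 (-6*x^4 + 2*x^3 + 4*x^2) dx. Term by term:
  ∫_0^1 -6*x^4 dx = -6/5;  ∫_0^1 2*x^3 dx = 1/2;  ∫_0^1 4*x^2 dx = 4/3.
Sum: -6/5 + 1/2 + 4/3 = 19/30.
So RHS = -∫_0^1 v(x) φ(x) dx = -19/30.
LHS = RHS, so the identity holds for this test φ.
Moreover u is smooth here and v(x) = u'(x) = 6*x**2 + 4*x pointwise, so the identity holds for every test function. Hence v is the weak derivative of u.


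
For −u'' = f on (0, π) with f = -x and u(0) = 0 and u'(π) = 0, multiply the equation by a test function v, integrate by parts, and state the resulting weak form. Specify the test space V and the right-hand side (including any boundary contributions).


V = {v ∈ H^1(0, π) : v(0) = 0} (test functions vanish at x = 0 where u is specified); weak form: ∫_0^π u'v' dx = ∫_0^π (-x) v dx for all v ∈ V.

Multiply both sides by a test function v and integrate from 0 to π:
  ∫_0^π −u''(x) v(x) dx = ∫_0^π f(x) v(x) dx.
Integrate the LHS by parts once:
  ∫_0^π −u'' v dx = −[u'(x) v(x)]_0^π + ∫_0^π u'(x) v'(x) dx.
Thus ∫_0^π u'(x) v'(x) dx = ∫_0^π f(x) v(x) dx + [u'(x) v(x)]_0^π.
Choose V so that boundary terms are either known or forced to vanish.
Mixed BC: u(0) = 0 (Dirichlet) and u'(π) = 0 (Neumann). Define V = {v ∈ H^1(0, π) : v(0) = 0}. Then [u' v]_0^π = u'(π)·v(π) − u'(0)·0 = 0.
Weak formulation: find u (satisfying any essential BC) such that ∫_0^π u'(x) v'(x) dx = ∫_0^π f v dx for all v ∈ V (Dirichlet at 0 absorbed into V; the Neumann datum at x = π is zero, so no boundary term remains).
Substituting f(x) = -x, the right-hand side is ∫_0^π (-x) v dx.


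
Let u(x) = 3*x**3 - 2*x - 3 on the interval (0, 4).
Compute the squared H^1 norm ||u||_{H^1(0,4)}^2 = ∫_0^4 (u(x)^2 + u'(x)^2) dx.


||u||_{H^1}^2 = 3518516/105

The H^1 norm (squared) on an interval (0, L) is
  ||u||_{H^1}^2 = ∫_0^L u(x)^2 dx + ∫_0^L u'(x)^2 dx.
Compute u'(x) = 9*x**2 - 2.
Then u(x)^2 = 9*x**6 - 12*x**4 - 18*x**3 + 4*x**2 + 12*x + 9 and u'(x)^2 = 81*x**4 - 36*x**2 + 4.
Integrate each monomial from 0 to 4 using ∫_0^4 c·x^n dx = c·4^(n+1)/(n+1):
  ∫_0^4 u(x)^2 dx = ∫_0^4 (9*x^6 - 12*x^4 - 18*x^3 + 4*x^2 + 12*x + 9) dx. Term by term:
    ∫_0^4 9*x^6 dx = 147456/7;  ∫_0^4 -12*x^4 dx = -12288/5;  ∫_0^4 -18*x^3 dx = -1152;
    ∫_0^4 4*x^2 dx = 256/3;  ∫_0^4 12*x dx = 96;  ∫_0^4 9 dx = 36.
  Sum: 147456/7 − 12288/5 − 1152 + 256/3 + 96 + 36 = 1855652/105.
  ∫_0^4 u'(x)^2 dx = ∫_0^4 (81*x^4 - 36*x^2 + 4) dx. Term by term:
    ∫_0^4 81*x^4 dx = 82944/5;  ∫_0^4 -36*x^2 dx = -768;  ∫_0^4 4 dx = 16.
  Sum: 82944/5 − 768 + 16 = 79184/5.
Adding: ||u||_{H^1}^2 = 1855652/105 + 79184/5 = 3518516/105.


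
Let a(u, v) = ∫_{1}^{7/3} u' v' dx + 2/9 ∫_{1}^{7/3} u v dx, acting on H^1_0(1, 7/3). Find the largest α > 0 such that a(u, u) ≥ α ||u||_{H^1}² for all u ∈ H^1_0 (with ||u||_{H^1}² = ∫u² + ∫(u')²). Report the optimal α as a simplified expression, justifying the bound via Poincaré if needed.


α = (32 + 81*π^2)/(9*(16 + 9*π^2))

Coercivity of a(·,·) on H^1_0(1, 7/3) means a(u, u) ≥ α ||u||_{H^1}² for every u ∈ H^1_0.
The interval has length L = 4/3, and Poincaré/coercivity depend only on L. Here a(u, u) = ∫(u')² + (2/9)·∫u².
Here 0 < c = 2/9 < 1. The condition a(u,u) ≥ α||u||_{H^1}² reads (1−α)∫(u')² ≥ (α−c)∫u². Any admissible α is ≤ 1 (rapidly oscillating u have ∫u²/∫(u')² → 0), and α = 1 would force 0 ≥ (1−c)∫u², impossible since c < 1; so 1−α > 0. By the sharp Poincaré inequality on H^1_0 of an interval of length L, ∫(u')² ≥ (π/L)²∫u² with equality for the first sine mode sin(π(x−x₀)/L) (x₀ the left endpoint), so the inequality holds for all u iff (1−α)(π/L)² ≥ α − c, i.e. α ≤ ((π/L)² + c)/((π/L)² + 1) = (1 + c(L/π)²)/(1 + (L/π)²). With (π/L)² = 9*π^2/16 and c = 2/9, the largest admissible constant is α = ((π/L)² + c)/((π/L)² + 1).
Simplifying, α = (32 + 81*π^2)/(9*(16 + 9*π^2)).


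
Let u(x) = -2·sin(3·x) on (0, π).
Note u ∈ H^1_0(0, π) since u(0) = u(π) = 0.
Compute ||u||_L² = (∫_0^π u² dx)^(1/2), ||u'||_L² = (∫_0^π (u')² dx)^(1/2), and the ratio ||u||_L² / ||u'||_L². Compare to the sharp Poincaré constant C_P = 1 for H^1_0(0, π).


||u||_L² / ||u'||_L² = 1/3 < C_P = 1.

u(x) = -2·sin(3·x), so u'(x) = -6*cos(3*x).
Writing u(x) = A·sin(kπx/L) with A = -2 and k = 3, use ∫_0^L sin²(kπx/L) dx = L/2 and ∫_0^L cos²(kπx/L) dx = L/2.
u² = 4·sin²(3·x) and (u')² = 36·cos²(3·x), and each of sin², cos² integrates to L/2 = π/2 over (0, π).
∫_0^π u² dx = 2*π, so ||u||_L² = sqrt(2)*sqrt(π).
∫_0^π (u')² dx = 18*π, so ||u'||_L² = 3*sqrt(2)*sqrt(π).
Ratio ||u||_L² / ||u'||_L² = 1/3.
Sharp Poincaré constant on H^1_0(0, π) is C_P = L/π = 1, achieved by sin(x).
This is the k = 3 harmonic; the ratio L/(kπ) is strictly less than C_P = L/π, consistent with the sharp inequality ||u||_L² ≤ C_P ||u'||_L².


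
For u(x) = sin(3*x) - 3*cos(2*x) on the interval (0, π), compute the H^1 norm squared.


||u||_{H^1(0,π)}^2 = -36 + 55*π/2

u'(x) = 6*sin(2*x) + 3*cos(3*x).
Expand u² and (u')² and integrate term by term on (0, π), using: for integers n ≥ 1, ∫_0^π sin²(nx) dx = ∫_0^π cos²(nx) dx = π/2; for n ≠ n', ∫_0^π sin(nx)sin(n'x) dx = ∫_0^π cos(nx)cos(n'x) dx = 0; and by product-to-sum, ∫_0^π sin(nx)cos(n'x) dx = ½∫_0^π [sin((n+n')x) + sin((n−n')x)] dx, which is 0 when n+n' is even and 2n/(n²−n'²) when n+n' is odd (it need not vanish on (0, π)).
  u² squared terms: (-3)²·∫cos(2x)² dx = 9·π/2 = 9*π/2;  (1)²·∫sin(3x)² dx = 1·π/2 = π/2.
  u² cross terms: 2·(-3)·(1)·∫cos(2x)·sin(3x) dx = -6·(6/5) = -36/5.
  So ∫_0^π u² dx = 9*π/2 + π/2 − 36/5 = -36/5 + 5*π.
  (u')² squared terms: (3)²·∫cos(3x)² dx = 9·π/2 = 9*π/2;  (6)²·∫sin(2x)² dx = 36·π/2 = 18*π.
  (u')² cross terms: 2·(3)·(6)·∫cos(3x)·sin(2x) dx = 36·(-4/5) = -144/5.
  So ∫_0^π (u')² dx = 9*π/2 + 18*π − 144/5 = -144/5 + 45*π/2.
||u||_{H^1}^2 = (-36/5 + 5*π) + (-144/5 + 45*π/2) = -36 + 55*π/2.


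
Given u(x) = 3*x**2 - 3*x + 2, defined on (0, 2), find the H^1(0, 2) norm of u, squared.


||u||_{H^1}^2 = 338/5

The H^1 norm (squared) on an interval (0, L) is
  ||u||_{H^1}^2 = ∫_0^L u(x)^2 dx + ∫_0^L u'(x)^2 dx.
Compute u'(x) = 6*x - 3.
Then u(x)^2 = 9*x**4 - 18*x**3 + 21*x**2 - 12*x + 4 and u'(x)^2 = 36*x**2 - 36*x + 9.
Integrate each monomial from 0 to 2 using ∫_0^2 c·x^n dx = c·2^(n+1)/(n+1):
  ∫_0^2 u(x)^2 dx = ∫_0^2 (9*x^4 - 18*x^3 + 21*x^2 - 12*x + 4) dx. Term by term:
    ∫_0^2 9*x^4 dx = 288/5;  ∫_0^2 -18*x^3 dx = -72;  ∫_0^2 21*x^2 dx = 56;
    ∫_0^2 -12*x dx = -24;  ∫_0^2 4 dx = 8.
  Sum: 288/5 − 72 + 56 − 24 + 8 = 128/5.
  ∫_0^2 u'(x)^2 dx = ∫_0^2 (36*x^2 - 36*x + 9) dx. Term by term:
    ∫_0^2 36*x^2 dx = 96;  ∫_0^2 -36*x dx = -72;  ∫_0^2 9 dx = 18.
  Sum: 96 − 72 + 18 = 42.
Adding: ||u||_{H^1}^2 = 128/5 + 42 = 338/5.


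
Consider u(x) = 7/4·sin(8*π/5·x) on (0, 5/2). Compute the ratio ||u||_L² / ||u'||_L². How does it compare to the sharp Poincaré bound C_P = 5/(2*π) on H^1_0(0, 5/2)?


||u||_L² / ||u'||_L² = 5/(8*π) < C_P = 5/(2*π).

u(x) = 7/4·sin(8*π/5·x), so u'(x) = 14*π*cos(8*π*x/5)/5.
Writing u(x) = A·sin(kπx/L) with A = 7/4 and k = 4, use ∫_0^L sin²(kπx/L) dx = L/2 and ∫_0^L cos²(kπx/L) dx = L/2.
u² = 49/16·sin²(8*π/5·x) and (u')² = 196*π^2/25·cos²(8*π/5·x), and each of sin², cos² integrates to L/2 = 5/4 over (0, 5/2).
∫_0^5/2 u² dx = 245/64, so ||u||_L² = 7*sqrt(5)/8.
∫_0^5/2 (u')² dx = 49*π^2/5, so ||u'||_L² = 7*sqrt(5)*π/5.
Ratio ||u||_L² / ||u'||_L² = 5/(8*π).
Sharp Poincaré constant on H^1_0(0, 5/2) is C_P = L/π = 5/(2*π), achieved by sin(2*π/5·x).
This is the k = 4 harmonic; the ratio L/(kπ) is strictly less than C_P = L/π, consistent with the sharp inequality ||u||_L² ≤ C_P ||u'||_L².


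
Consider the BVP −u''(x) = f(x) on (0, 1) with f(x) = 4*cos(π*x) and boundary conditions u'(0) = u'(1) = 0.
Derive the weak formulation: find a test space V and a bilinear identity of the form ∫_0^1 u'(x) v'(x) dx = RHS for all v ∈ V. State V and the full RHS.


V = H^1(0, 1) (no boundary constraint on v; u is determined up to an additive constant); weak form: ∫_0^1 u'v' dx = ∫_0^1 (4*cos(π*x)) v dx for all v ∈ V.

Multiply both sides by a test function v and integrate from 0 to 1:
  ∫_0^1 −u''(x) v(x) dx = ∫_0^1 f(x) v(x) dx.
Integrate the LHS by parts once:
  ∫_0^1 −u'' v dx = −[u'(x) v(x)]_0^1 + ∫_0^1 u'(x) v'(x) dx.
Thus ∫_0^1 u'(x) v'(x) dx = ∫_0^1 f(x) v(x) dx + [u'(x) v(x)]_0^1.
Choose V so that boundary terms are either known or forced to vanish.
u has homogeneous Neumann: u'(0) = u'(1) = 0. So [u' v]_0^1 = 0·v(1) − 0·v(0) = 0 for any v; take V = H^1(0, 1).
Weak formulation: find u (satisfying any essential BC) such that ∫_0^1 u'(x) v'(x) dx = ∫_0^1 f v dx for all v ∈ V (homogeneous Neumann, so boundary terms vanish).
Substituting f(x) = 4*cos(π*x), the right-hand side is ∫_0^1 (4*cos(π*x)) v dx.
Compatibility check (pure Neumann): taking v ≡ 1 ∈ V gives 0 = ∫_0^1 f dx + (0) − (0), i.e. ∫_0^1 f dx must equal u'(0) − u'(1) = 0. Indeed ∫_0^1 (4*cos(π*x)) dx = 0, so the data are compatible. The solution is then unique only up to an additive constant (fix it e.g. by requiring ∫_0^1 u dx = 0).


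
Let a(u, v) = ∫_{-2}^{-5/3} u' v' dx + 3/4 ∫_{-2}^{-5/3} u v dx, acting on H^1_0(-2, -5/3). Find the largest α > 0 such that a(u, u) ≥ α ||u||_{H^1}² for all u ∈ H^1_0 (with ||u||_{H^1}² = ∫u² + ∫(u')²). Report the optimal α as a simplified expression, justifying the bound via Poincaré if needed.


α = 3*(1 + 12*π^2)/(4*(1 + 9*π^2))

Coercivity of a(·,·) on H^1_0(-2, -5/3) means a(u, u) ≥ α ||u||_{H^1}² for every u ∈ H^1_0.
The interval has length L = 1/3, and Poincaré/coercivity depend only on L. Here a(u, u) = ∫(u')² + (3/4)·∫u².
Here 0 < c = 3/4 < 1. The condition a(u,u) ≥ α||u||_{H^1}² reads (1−α)∫(u')² ≥ (α−c)∫u². Any admissible α is ≤ 1 (rapidly oscillating u have ∫u²/∫(u')² → 0), and α = 1 would force 0 ≥ (1−c)∫u², impossible since c < 1; so 1−α > 0. By the sharp Poincaré inequality on H^1_0 of an interval of length L, ∫(u')² ≥ (π/L)²∫u² with equality for the first sine mode sin(π(x−x₀)/L) (x₀ the left endpoint), so the inequality holds for all u iff (1−α)(π/L)² ≥ α − c, i.e. α ≤ ((π/L)² + c)/((π/L)² + 1) = (1 + c(L/π)²)/(1 + (L/π)²). With (π/L)² = 9*π^2 and c = 3/4, the largest admissible constant is α = ((π/L)² + c)/((π/L)² + 1).
Simplifying, α = 3*(1 + 12*π^2)/(4*(1 + 9*π^2)).


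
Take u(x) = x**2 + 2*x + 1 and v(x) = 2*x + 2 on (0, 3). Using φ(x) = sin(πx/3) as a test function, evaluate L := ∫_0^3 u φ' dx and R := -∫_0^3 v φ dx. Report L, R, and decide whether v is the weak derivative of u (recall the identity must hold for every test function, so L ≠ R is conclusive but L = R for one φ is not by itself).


LHS = -30/π, RHS = -30/π. Yes, v = u' weakly.

u(x) = x**2 + 2*x + 1, classical derivative u'(x) = 2*x + 2.
φ(x) = sin(πx/3), so φ'(x) = π*cos(π*x/3)/3.
Note φ(0) = φ(3) = 0, so the boundary term u·φ vanishes.
LHS = ∫_0^3 u(x) φ'(x) dx = ∫_0^3 (π*x^2*cos(π*x/3)/3 + 2*π*x*cos(π*x/3)/3 + π*cos(π*x/3)/3) dx. Term by term:
  ∫_0^3 π*cos(π*x/3)/3 dx = 0;  ∫_0^3 π*x^2*cos(π*x/3)/3 dx = -18/π;  ∫_0^3 2*π*x*cos(π*x/3)/3 dx = -12/π.
Sum: 0 − 18/π − 12/π = -30/π.
So LHS = -30/π.
∫_0^3 v(x) φ(x) dx = ∫_0^3 (2*x*sin(π*x/3) + 2*sin(π*x/3)) dx. Term by term:
  ∫_0^3 2*sin(π*x/3) dx = 12/π;  ∫_0^3 2*x*sin(π*x/3) dx = 18/π.
Sum: 12/π + 18/π = 30/π.
So RHS = -∫_0^3 v(x) φ(x) dx = -30/π.
LHS = RHS, so the identity holds for this test φ.
Moreover u is smooth here and v(x) = u'(x) = 2*x + 2 pointwise, so the identity holds for every test function. Hence v is the weak derivative of u.


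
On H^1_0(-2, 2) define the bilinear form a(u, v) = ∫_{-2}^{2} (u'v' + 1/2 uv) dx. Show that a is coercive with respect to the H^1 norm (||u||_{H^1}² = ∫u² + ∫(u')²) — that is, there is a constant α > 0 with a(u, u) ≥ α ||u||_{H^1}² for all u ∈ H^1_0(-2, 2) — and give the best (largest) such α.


α = (8 + π^2)/(π^2 + 16)

Coercivity of a(·,·) on H^1_0(-2, 2) means a(u, u) ≥ α ||u||_{H^1}² for every u ∈ H^1_0.
The interval has length L = 4, and Poincaré/coercivity depend only on L. Here a(u, u) = ∫(u')² + (1/2)·∫u².
Here 0 < c = 1/2 < 1. The condition a(u,u) ≥ α||u||_{H^1}² reads (1−α)∫(u')² ≥ (α−c)∫u². Any admissible α is ≤ 1 (rapidly oscillating u have ∫u²/∫(u')² → 0), and α = 1 would force 0 ≥ (1−c)∫u², impossible since c < 1; so 1−α > 0. By the sharp Poincaré inequality on H^1_0 of an interval of length L, ∫(u')² ≥ (π/L)²∫u² with equality for the first sine mode sin(π(x−x₀)/L) (x₀ the left endpoint), so the inequality holds for all u iff (1−α)(π/L)² ≥ α − c, i.e. α ≤ ((π/L)² + c)/((π/L)² + 1) = (1 + c(L/π)²)/(1 + (L/π)²). With (π/L)² = π^2/16 and c = 1/2, the largest admissible constant is α = ((π/L)² + c)/((π/L)² + 1).
Simplifying, α = (8 + π^2)/(π^2 + 16).


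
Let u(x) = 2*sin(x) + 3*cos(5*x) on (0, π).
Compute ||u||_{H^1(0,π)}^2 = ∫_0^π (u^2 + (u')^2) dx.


||u||_{H^1(0,π)}^2 = 121*π

u'(x) = -15*sin(5*x) + 2*cos(x).
Expand u² and (u')² and integrate term by term on (0, π), using: for integers n ≥ 1, ∫_0^π sin²(nx) dx = ∫_0^π cos²(nx) dx = π/2; for n ≠ n', ∫_0^π sin(nx)sin(n'x) dx = ∫_0^π cos(nx)cos(n'x) dx = 0; and by product-to-sum, ∫_0^π sin(nx)cos(n'x) dx = ½∫_0^π [sin((n+n')x) + sin((n−n')x)] dx, which is 0 when n+n' is even and 2n/(n²−n'²) when n+n' is odd (it need not vanish on (0, π)).
  u² squared terms: (2)²·∫sin(x)² dx = 4·π/2 = 2*π;  (3)²·∫cos(5x)² dx = 9·π/2 = 9*π/2.
  u² cross terms: 2·(2)·(3)·∫sin(x)·cos(5x) dx = 12·(0) = 0.
  So ∫_0^π u² dx = 2*π + 9*π/2 + 0 = 13*π/2.
  (u')² squared terms: (-15)²·∫sin(5x)² dx = 225·π/2 = 225*π/2;  (2)²·∫cos(x)² dx = 4·π/2 = 2*π.
  (u')² cross terms: 2·(-15)·(2)·∫sin(5x)·cos(x) dx = -60·(0) = 0.
  So ∫_0^π (u')² dx = 225*π/2 + 2*π + 0 = 229*π/2.
||u||_{H^1}^2 = (13*π/2) + (229*π/2) = 121*π.


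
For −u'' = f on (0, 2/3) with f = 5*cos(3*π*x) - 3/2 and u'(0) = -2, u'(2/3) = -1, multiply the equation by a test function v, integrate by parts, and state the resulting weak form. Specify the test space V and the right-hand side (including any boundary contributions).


V = H^1(0, 2/3) (v unrestricted at boundary; u is determined up to an additive constant); weak form: ∫_0^2/3 u'v' dx = ∫_0^2/3 (5*cos(3*π*x) - 3/2) v dx − v(2/3) + 2·v(0) for all v ∈ V.

Multiply both sides by a test function v and integrate from 0 to 2/3:
  ∫_0^2/3 −u''(x) v(x) dx = ∫_0^2/3 f(x) v(x) dx.
Integrate the LHS by parts once:
  ∫_0^2/3 −u'' v dx = −[u'(x) v(x)]_0^2/3 + ∫_0^2/3 u'(x) v'(x) dx.
Thus ∫_0^2/3 u'(x) v'(x) dx = ∫_0^2/3 f(x) v(x) dx + [u'(x) v(x)]_0^2/3.
Choose V so that boundary terms are either known or forced to vanish.
u has inhomogeneous Neumann u'(0) = -2, u'(2/3) = -1. [u' v]_0^2/3 = (-1)·v(2/3) − (-2)·v(0) = − v(2/3) + 2·v(0). Take V = H^1(0, 2/3); boundary term becomes part of RHS.
Weak formulation: find u (satisfying any essential BC) such that ∫_0^2/3 u'(x) v'(x) dx = ∫_0^2/3 f v dx − v(2/3) + 2·v(0) for all v ∈ V (Neumann data are natural BCs: they enter the RHS as boundary terms).
Substituting f(x) = 5*cos(3*π*x) - 3/2, the right-hand side is ∫_0^2/3 (5*cos(3*π*x) - 3/2) v dx − v(2/3) + 2·v(0).
Compatibility check (pure Neumann): taking v ≡ 1 ∈ V gives 0 = ∫_0^2/3 f dx + (-1) − (-2), i.e. ∫_0^2/3 f dx must equal u'(0) − u'(2/3) = -1. Indeed ∫_0^2/3 (5*cos(3*π*x) - 3/2) dx = -1, so the data are compatible. The solution is then unique only up to an additive constant (fix it e.g. by requiring ∫_0^2/3 u dx = 0).


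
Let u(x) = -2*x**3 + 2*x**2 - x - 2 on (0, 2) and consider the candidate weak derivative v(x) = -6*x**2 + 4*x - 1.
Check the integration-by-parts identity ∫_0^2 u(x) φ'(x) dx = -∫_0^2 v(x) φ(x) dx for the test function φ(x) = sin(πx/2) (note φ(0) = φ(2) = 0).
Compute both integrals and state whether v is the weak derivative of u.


LHS = -192/π^3 + 36/π, RHS = -192/π^3 + 36/π. Yes, v = u' weakly.

u(x) = -2*x**3 + 2*x**2 - x - 2, classical derivative u'(x) = -6*x**2 + 4*x - 1.
φ(x) = sin(πx/2), so φ'(x) = π*cos(π*x/2)/2.
Note φ(0) = φ(2) = 0, so the boundary term u·φ vanishes.
LHS = ∫_0^2 u(x) φ'(x) dx = ∫_0^2 (-π*x^3*cos(π*x/2) + π*x^2*cos(π*x/2) - π*x*cos(π*x/2)/2 - π*cos(π*x/2)) dx. Term by term:
  ∫_0^2 -π*cos(π*x/2) dx = 0;  ∫_0^2 π*x^2*cos(π*x/2) dx = -16/π;  ∫_0^2 -π*x^3*cos(π*x/2) dx = -192/π^3 + 48/π;
  ∫_0^2 -π*x*cos(π*x/2)/2 dx = 4/π.
Sum: 0 − 16/π + -192/π^3 + 48/π + 4/π = -192/π^3 + 36/π.
So LHS = -192/π^3 + 36/π.
∫_0^2 v(x) φ(x) dx = ∫_0^2 (-6*x^2*sin(π*x/2) + 4*x*sin(π*x/2) - sin(π*x/2)) dx. Term by term:
  ∫_0^2 -sin(π*x/2) dx = -4/π;  ∫_0^2 -6*x^2*sin(π*x/2) dx = -48/π + 192/π^3;  ∫_0^2 4*x*sin(π*x/2) dx = 16/π.
Sum: -4/π + -48/π + 192/π^3 + 16/π = -36/π + 192/π^3.
So RHS = -∫_0^2 v(x) φ(x) dx = -192/π^3 + 36/π.
LHS = RHS, so the identity holds for this test φ.
Moreover u is smooth here and v(x) = u'(x) = -6*x**2 + 4*x - 1 pointwise, so the identity holds for every test function. Hence v is the weak derivative of u.


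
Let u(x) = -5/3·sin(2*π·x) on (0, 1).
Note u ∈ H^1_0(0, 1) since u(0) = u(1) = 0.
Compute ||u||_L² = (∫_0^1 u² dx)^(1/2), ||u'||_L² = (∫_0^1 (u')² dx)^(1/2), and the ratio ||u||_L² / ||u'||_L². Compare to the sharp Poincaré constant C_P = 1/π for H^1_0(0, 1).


||u||_L² / ||u'||_L² = 1/(2*π) < C_P = 1/π.

u(x) = -5/3·sin(2*π·x), so u'(x) = -10*π*cos(2*π*x)/3.
Writing u(x) = A·sin(kπx/L) with A = -5/3 and k = 2, use ∫_0^L sin²(kπx/L) dx = L/2 and ∫_0^L cos²(kπx/L) dx = L/2.
u² = 25/9·sin²(2*π·x) and (u')² = 100*π^2/9·cos²(2*π·x), and each of sin², cos² integrates to L/2 = 1/2 over (0, 1).
∫_0^1 u² dx = 25/18, so ||u||_L² = 5*sqrt(2)/6.
∫_0^1 (u')² dx = 50*π^2/9, so ||u'||_L² = 5*sqrt(2)*π/3.
Ratio ||u||_L² / ||u'||_L² = 1/(2*π).
Sharp Poincaré constant on H^1_0(0, 1) is C_P = L/π = 1/π, achieved by sin(π·x).
This is the k = 2 harmonic; the ratio L/(kπ) is strictly less than C_P = L/π, consistent with the sharp inequality ||u||_L² ≤ C_P ||u'||_L².


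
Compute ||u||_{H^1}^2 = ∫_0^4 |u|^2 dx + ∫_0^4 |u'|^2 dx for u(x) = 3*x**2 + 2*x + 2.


||u||_{H^1}^2 = 60128/15

The H^1 norm (squared) on an interval (0, L) is
  ||u||_{H^1}^2 = ∫_0^L u(x)^2 dx + ∫_0^L u'(x)^2 dx.
Compute u'(x) = 6*x + 2.
Then u(x)^2 = 9*x**4 + 12*x**3 + 16*x**2 + 8*x + 4 and u'(x)^2 = 36*x**2 + 24*x + 4.
Integrate each monomial from 0 to 4 using ∫_0^4 c·x^n dx = c·4^(n+1)/(n+1):
  ∫_0^4 u(x)^2 dx = ∫_0^4 (9*x^4 + 12*x^3 + 16*x^2 + 8*x + 4) dx. Term by term:
    ∫_0^4 9*x^4 dx = 9216/5;  ∫_0^4 12*x^3 dx = 768;  ∫_0^4 16*x^2 dx = 1024/3;
    ∫_0^4 8*x dx = 64;  ∫_0^4 4 dx = 16.
  Sum: 9216/5 + 768 + 1024/3 + 64 + 16 = 45488/15.
  ∫_0^4 u'(x)^2 dx = ∫_0^4 (36*x^2 + 24*x + 4) dx. Term by term:
    ∫_0^4 36*x^2 dx = 768;  ∫_0^4 24*x dx = 192;  ∫_0^4 4 dx = 16.
  Sum: 768 + 192 + 16 = 976.
Adding: ||u||_{H^1}^2 = 45488/15 + 976 = 60128/15.


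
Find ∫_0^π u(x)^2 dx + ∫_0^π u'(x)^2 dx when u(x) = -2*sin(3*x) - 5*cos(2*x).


||u||_{H^1(0,π)}^2 = 120 + 165*π/2

u'(x) = 10*sin(2*x) - 6*cos(3*x).
Expand u² and (u')² and integrate term by term on (0, π), using: for integers n ≥ 1, ∫_0^π sin²(nx) dx = ∫_0^π cos²(nx) dx = π/2; for n ≠ n', ∫_0^π sin(nx)sin(n'x) dx = ∫_0^π cos(nx)cos(n'x) dx = 0; and by product-to-sum, ∫_0^π sin(nx)cos(n'x) dx = ½∫_0^π [sin((n+n')x) + sin((n−n')x)] dx, which is 0 when n+n' is even and 2n/(n²−n'²) when n+n' is odd (it need not vanish on (0, π)).
  u² squared terms: (-5)²·∫cos(2x)² dx = 25·π/2 = 25*π/2;  (-2)²·∫sin(3x)² dx = 4·π/2 = 2*π.
  u² cross terms: 2·(-5)·(-2)·∫cos(2x)·sin(3x) dx = 20·(6/5) = 24.
  So ∫_0^π u² dx = 25*π/2 + 2*π + 24 = 24 + 29*π/2.
  (u')² squared terms: (-6)²·∫cos(3x)² dx = 36·π/2 = 18*π;  (10)²·∫sin(2x)² dx = 100·π/2 = 50*π.
  (u')² cross terms: 2·(-6)·(10)·∫cos(3x)·sin(2x) dx = -120·(-4/5) = 96.
  So ∫_0^π (u')² dx = 18*π + 50*π + 96 = 96 + 68*π.
||u||_{H^1}^2 = (24 + 29*π/2) + (96 + 68*π) = 120 + 165*π/2.


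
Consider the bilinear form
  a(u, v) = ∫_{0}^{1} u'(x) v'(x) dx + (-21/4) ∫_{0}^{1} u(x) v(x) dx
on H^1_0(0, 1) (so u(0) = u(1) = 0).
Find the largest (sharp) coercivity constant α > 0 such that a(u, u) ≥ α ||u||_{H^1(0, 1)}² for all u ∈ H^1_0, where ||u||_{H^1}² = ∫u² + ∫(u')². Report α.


α = (-21/4 + π^2)/(1 + π^2)

Coercivity of a(·,·) on H^1_0(0, 1) means a(u, u) ≥ α ||u||_{H^1}² for every u ∈ H^1_0.
The interval has length L = 1, and Poincaré/coercivity depend only on L. Here a(u, u) = ∫(u')² + (-21/4)·∫u².
Here c = -21/4 < 0 with |c| < (π/L)² = π^2, so coercivity still holds. The condition a(u,u) ≥ α||u||_{H^1}² reads (1−α)∫(u')² ≥ (α−c)∫u². Any admissible α is ≤ 1 (rapidly oscillating u have ∫u²/∫(u')² → 0), and α = 1 would force 0 ≥ (1−c)∫u², impossible since c < 1; so 1−α > 0. By the sharp Poincaré inequality on H^1_0 of an interval of length L, ∫(u')² ≥ (π/L)²∫u² with equality for the first sine mode sin(π(x−x₀)/L) (x₀ the left endpoint), so the inequality holds for all u iff (1−α)(π/L)² ≥ α − c, i.e. α ≤ ((π/L)² + c)/((π/L)² + 1) = (1 + c(L/π)²)/(1 + (L/π)²). (Direct route, valid since c ≤ 0: Poincaré gives c∫u² ≥ c(L/π)²∫(u')², so a(u,u) ≥ (1 + c(L/π)²)∫(u')², while ||u||_{H^1}² ≤ (1 + (L/π)²)∫(u')²; dividing yields the same α.) With (π/L)² = π^2 and c = -21/4, the largest admissible constant is α = ((π/L)² + c)/((π/L)² + 1).
Simplifying, α = (-21/4 + π^2)/(1 + π^2).


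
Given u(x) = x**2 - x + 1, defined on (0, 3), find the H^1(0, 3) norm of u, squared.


||u||_{H^1}^2 = 501/10

The H^1 norm (squared) on an interval (0, L) is
  ||u||_{H^1}^2 = ∫_0^L u(x)^2 dx + ∫_0^L u'(x)^2 dx.
Compute u'(x) = 2*x - 1.
Then u(x)^2 = x**4 - 2*x**3 + 3*x**2 - 2*x + 1 and u'(x)^2 = 4*x**2 - 4*x + 1.
Integrate each monomial from 0 to 3 using ∫_0^3 c·x^n dx = c·3^(n+1)/(n+1):
  ∫_0^3 u(x)^2 dx = ∫_0^3 (x^4 - 2*x^3 + 3*x^2 - 2*x + 1) dx. Term by term:
    ∫_0^3 x^4 dx = 243/5;  ∫_0^3 -2*x^3 dx = -81/2;  ∫_0^3 3*x^2 dx = 27;
    ∫_0^3 -2*x dx = -9;  ∫_0^3 1 dx = 3.
  Sum: 243/5 − 81/2 + 27 − 9 + 3 = 291/10.
  ∫_0^3 u'(x)^2 dx = ∫_0^3 (4*x^2 - 4*x + 1) dx. Term by term:
    ∫_0^3 4*x^2 dx = 36;  ∫_0^3 -4*x dx = -18;  ∫_0^3 1 dx = 3.
  Sum: 36 − 18 + 3 = 21.
Adding: ||u||_{H^1}^2 = 291/10 + 21 = 501/10.


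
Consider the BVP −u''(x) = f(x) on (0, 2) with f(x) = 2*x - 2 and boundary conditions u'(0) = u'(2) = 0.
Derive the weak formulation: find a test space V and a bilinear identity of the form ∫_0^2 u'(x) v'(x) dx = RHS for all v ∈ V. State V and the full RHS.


V = H^1(0, 2) (no boundary constraint on v; u is determined up to an additive constant); weak form: ∫_0^2 u'v' dx = ∫_0^2 (2*x - 2) v dx for all v ∈ V.

Multiply both sides by a test function v and integrate from 0 to 2:
  ∫_0^2 −u''(x) v(x) dx = ∫_0^2 f(x) v(x) dx.
Integrate the LHS by parts once:
  ∫_0^2 −u'' v dx = −[u'(x) v(x)]_0^2 + ∫_0^2 u'(x) v'(x) dx.
Thus ∫_0^2 u'(x) v'(x) dx = ∫_0^2 f(x) v(x) dx + [u'(x) v(x)]_0^2.
Choose V so that boundary terms are either known or forced to vanish.
u has homogeneous Neumann: u'(0) = u'(2) = 0. So [u' v]_0^2 = 0·v(2) − 0·v(0) = 0 for any v; take V = H^1(0, 2).
Weak formulation: find u (satisfying any essential BC) such that ∫_0^2 u'(x) v'(x) dx = ∫_0^2 f v dx for all v ∈ V (homogeneous Neumann, so boundary terms vanish).
Substituting f(x) = 2*x - 2, the right-hand side is ∫_0^2 (2*x - 2) v dx.
Compatibility check (pure Neumann): taking v ≡ 1 ∈ V gives 0 = ∫_0^2 f dx + (0) − (0), i.e. ∫_0^2 f dx must equal u'(0) − u'(2) = 0. Indeed ∫_0^2 (2*x - 2) dx = 0, so the data are compatible. The solution is then unique only up to an additive constant (fix it e.g. by requiring ∫_0^2 u dx = 0).


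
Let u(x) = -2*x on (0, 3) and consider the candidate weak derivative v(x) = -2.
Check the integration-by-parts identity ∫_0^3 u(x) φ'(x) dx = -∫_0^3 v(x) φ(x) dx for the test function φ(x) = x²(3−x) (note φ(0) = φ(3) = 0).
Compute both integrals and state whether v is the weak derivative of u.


LHS = 27/2, RHS = 27/2. Yes, v = u' weakly.

u(x) = -2*x, classical derivative u'(x) = -2.
φ(x) = x²(3−x), so φ'(x) = 3*x*(2 - x).
Note φ(0) = φ(3) = 0, so the boundary term u·φ vanishes.
LHS = ∫_0^3 u(x) φ'(x) dx = ∫_0^3 (6*x^3 - 12*x^2) dx. Term by term:
  ∫_0^3 6*x^3 dx = 243/2;  ∫_0^3 -12*x^2 dx = -108.
Sum: 243/2 − 108 = 27/2.
So LHS = 27/2.
∫_0^3 v(x) φ(x) dx = ∫_0^3 (2*x^3 - 6*x^2) dx. Term by term:
  ∫_0^3 2*x^3 dx = 81/2;  ∫_0^3 -6*x^2 dx = -54.
Sum: 81/2 − 54 = -27/2.
So RHS = -∫_0^3 v(x) φ(x) dx = 27/2.
LHS = RHS, so the identity holds for this test φ.
Moreover u is smooth here and v(x) = u'(x) = -2 pointwise, so the identity holds for every test function. Hence v is the weak derivative of u.


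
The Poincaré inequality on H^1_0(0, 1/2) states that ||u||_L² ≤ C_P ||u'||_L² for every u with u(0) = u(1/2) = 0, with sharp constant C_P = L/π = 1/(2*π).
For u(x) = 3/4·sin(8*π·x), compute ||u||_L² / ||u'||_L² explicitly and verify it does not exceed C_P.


||u||_L² / ||u'||_L² = 1/(8*π) < C_P = 1/(2*π).

u(x) = 3/4·sin(8*π·x), so u'(x) = 6*π*cos(8*π*x).
Writing u(x) = A·sin(kπx/L) with A = 3/4 and k = 4, use ∫_0^L sin²(kπx/L) dx = L/2 and ∫_0^L cos²(kπx/L) dx = L/2.
u² = 9/16·sin²(8*π·x) and (u')² = 36*π^2·cos²(8*π·x), and each of sin², cos² integrates to L/2 = 1/4 over (0, 1/2).
∫_0^1/2 u² dx = 9/64, so ||u||_L² = 3/8.
∫_0^1/2 (u')² dx = 9*π^2, so ||u'||_L² = 3*π.
Ratio ||u||_L² / ||u'||_L² = 1/(8*π).
Sharp Poincaré constant on H^1_0(0, 1/2) is C_P = L/π = 1/(2*π), achieved by sin(2*π·x).
This is the k = 4 harmonic; the ratio L/(kπ) is strictly less than C_P = L/π, consistent with the sharp inequality ||u||_L² ≤ C_P ||u'||_L².


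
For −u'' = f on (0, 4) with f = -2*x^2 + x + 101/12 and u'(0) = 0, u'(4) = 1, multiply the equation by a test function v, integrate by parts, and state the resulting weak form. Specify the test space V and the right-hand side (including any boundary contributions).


V = H^1(0, 4) (v unrestricted at boundary; u is determined up to an additive constant); weak form: ∫_0^4 u'v' dx = ∫_0^4 (-2*x^2 + x + 101/12) v dx + v(4) for all v ∈ V.

Multiply both sides by a test function v and integrate from 0 to 4:
  ∫_0^4 −u''(x) v(x) dx = ∫_0^4 f(x) v(x) dx.
Integrate the LHS by parts once:
  ∫_0^4 −u'' v dx = −[u'(x) v(x)]_0^4 + ∫_0^4 u'(x) v'(x) dx.
Thus ∫_0^4 u'(x) v'(x) dx = ∫_0^4 f(x) v(x) dx + [u'(x) v(x)]_0^4.
Choose V so that boundary terms are either known or forced to vanish.
u has inhomogeneous Neumann u'(0) = 0, u'(4) = 1. [u' v]_0^4 = (1)·v(4) − (0)·v(0) = v(4). Take V = H^1(0, 4); boundary term becomes part of RHS.
Weak formulation: find u (satisfying any essential BC) such that ∫_0^4 u'(x) v'(x) dx = ∫_0^4 f v dx + v(4) for all v ∈ V (Neumann data are natural BCs: they enter the RHS as boundary terms).
Substituting f(x) = -2*x^2 + x + 101/12, the right-hand side is ∫_0^4 (-2*x^2 + x + 101/12) v dx + v(4).
Compatibility check (pure Neumann): taking v ≡ 1 ∈ V gives 0 = ∫_0^4 f dx + (1) − (0), i.e. ∫_0^4 f dx must equal u'(0) − u'(4) = -1. Indeed ∫_0^4 (-2*x^2 + x + 101/12) dx = -1, so the data are compatible. The solution is then unique only up to an additive constant (fix it e.g. by requiring ∫_0^4 u dx = 0).


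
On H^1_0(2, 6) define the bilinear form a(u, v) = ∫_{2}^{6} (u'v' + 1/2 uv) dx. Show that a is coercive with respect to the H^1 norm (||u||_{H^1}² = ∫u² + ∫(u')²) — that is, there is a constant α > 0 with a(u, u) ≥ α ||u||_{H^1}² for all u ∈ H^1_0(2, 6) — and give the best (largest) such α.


α = (8 + π^2)/(π^2 + 16)

Coercivity of a(·,·) on H^1_0(2, 6) means a(u, u) ≥ α ||u||_{H^1}² for every u ∈ H^1_0.
The interval has length L = 4, and Poincaré/coercivity depend only on L. Here a(u, u) = ∫(u')² + (1/2)·∫u².
Here 0 < c = 1/2 < 1. The condition a(u,u) ≥ α||u||_{H^1}² reads (1−α)∫(u')² ≥ (α−c)∫u². Any admissible α is ≤ 1 (rapidly oscillating u have ∫u²/∫(u')² → 0), and α = 1 would force 0 ≥ (1−c)∫u², impossible since c < 1; so 1−α > 0. By the sharp Poincaré inequality on H^1_0 of an interval of length L, ∫(u')² ≥ (π/L)²∫u² with equality for the first sine mode sin(π(x−x₀)/L) (x₀ the left endpoint), so the inequality holds for all u iff (1−α)(π/L)² ≥ α − c, i.e. α ≤ ((π/L)² + c)/((π/L)² + 1) = (1 + c(L/π)²)/(1 + (L/π)²). With (π/L)² = π^2/16 and c = 1/2, the largest admissible constant is α = ((π/L)² + c)/((π/L)² + 1).
Simplifying, α = (8 + π^2)/(π^2 + 16).
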